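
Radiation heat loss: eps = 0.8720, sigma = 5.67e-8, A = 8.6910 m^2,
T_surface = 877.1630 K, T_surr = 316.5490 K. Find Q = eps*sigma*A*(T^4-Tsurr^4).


T^4 = 5.9200e+11
Tsurr^4 = 1.0041e+10
Q = 0.8720 * 5.67e-8 * 8.6910 * 5.8196e+11 = 250069.8951 W

250069.8951 W


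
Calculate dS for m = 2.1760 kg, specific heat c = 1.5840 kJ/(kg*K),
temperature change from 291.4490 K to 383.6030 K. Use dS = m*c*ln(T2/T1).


T2/T1 = 1.3162
ln(T2/T1) = 0.2747
dS = 2.1760 * 1.5840 * 0.2747 = 0.9470 kJ/K

0.9470 kJ/K


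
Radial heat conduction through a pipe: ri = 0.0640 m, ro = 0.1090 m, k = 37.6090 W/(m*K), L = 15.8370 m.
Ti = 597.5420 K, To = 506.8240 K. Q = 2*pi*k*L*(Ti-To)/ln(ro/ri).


dT = 90.7180 K
ln(ro/ri) = 0.5325
Q = 2*pi*37.6090*15.8370*90.7180 / 0.5325 = 637598.2790 W

637598.2790 W


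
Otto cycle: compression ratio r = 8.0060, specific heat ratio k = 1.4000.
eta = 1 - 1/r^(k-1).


r^(k-1) = 2.2981
eta = 1 - 1/2.2981 = 0.5649 = 56.4855%

56.4855%


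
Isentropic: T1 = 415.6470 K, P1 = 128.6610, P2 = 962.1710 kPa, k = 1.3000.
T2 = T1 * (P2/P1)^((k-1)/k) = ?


(k-1)/k = 0.2308
(P2/P1)^exp = 1.5909
T2 = 415.6470 * 1.5909 = 661.2597 K

661.2597 K


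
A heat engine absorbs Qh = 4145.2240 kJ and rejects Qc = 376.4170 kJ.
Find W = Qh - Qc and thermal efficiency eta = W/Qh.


W = 4145.2240 - 376.4170 = 3768.8070 kJ
eta = 3768.8070 / 4145.2240 = 0.9092 = 90.9193%

W = 3768.8070 kJ, eta = 90.9193%


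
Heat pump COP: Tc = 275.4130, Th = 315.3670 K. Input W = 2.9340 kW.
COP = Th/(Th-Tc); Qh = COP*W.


COP = 315.3670 / 39.9540 = 7.8933
Qh = 7.8933 * 2.9340 = 23.1588 kW

COP = 7.8933, Qh = 23.1588 kW


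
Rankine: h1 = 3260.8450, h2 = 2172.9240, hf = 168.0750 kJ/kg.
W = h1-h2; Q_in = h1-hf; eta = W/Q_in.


W = 1087.9210 kJ/kg
Q_in = 3092.7700 kJ/kg
eta = 0.3518 = 35.1763%

eta = 35.1763%


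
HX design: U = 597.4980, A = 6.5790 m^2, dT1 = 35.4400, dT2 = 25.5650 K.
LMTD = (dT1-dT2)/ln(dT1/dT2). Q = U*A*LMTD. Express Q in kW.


LMTD = 30.2342 K
Q = 597.4980 * 6.5790 * 30.2342 = 118848.7991 W = 118.8488 kW

118.8488 kW


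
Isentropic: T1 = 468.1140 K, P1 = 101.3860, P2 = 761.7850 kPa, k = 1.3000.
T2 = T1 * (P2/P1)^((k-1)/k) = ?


(k-1)/k = 0.2308
(P2/P1)^exp = 1.5926
T2 = 468.1140 * 1.5926 = 745.5416 K

745.5416 K


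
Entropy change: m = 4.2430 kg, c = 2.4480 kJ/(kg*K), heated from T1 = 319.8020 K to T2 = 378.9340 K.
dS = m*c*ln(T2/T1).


T2/T1 = 1.1849
ln(T2/T1) = 0.1697
dS = 4.2430 * 2.4480 * 0.1697 = 1.7622 kJ/K

1.7622 kJ/K


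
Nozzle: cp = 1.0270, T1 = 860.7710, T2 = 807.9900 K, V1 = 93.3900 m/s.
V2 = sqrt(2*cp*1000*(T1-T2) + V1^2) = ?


dT = 52.7810 K
2*cp*1000*dT = 108412.1740
V1^2 = 8721.6921
V2 = sqrt(117133.8661) = 342.2483 m/s

342.2483 m/s


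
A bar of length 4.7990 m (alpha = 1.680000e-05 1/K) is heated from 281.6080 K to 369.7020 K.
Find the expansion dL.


dT = 88.0940 K
dL = 1.680000e-05 * 4.7990 * 88.0940 = 0.007102 m
L_final = 4.806102 m

dL = 0.007102 m


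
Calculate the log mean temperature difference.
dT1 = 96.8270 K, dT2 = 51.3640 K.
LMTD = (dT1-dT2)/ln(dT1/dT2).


dT1/dT2 = 1.8851
ln(dT1/dT2) = 0.6340
LMTD = 45.4630 / 0.6340 = 71.7095 K

71.7095 K


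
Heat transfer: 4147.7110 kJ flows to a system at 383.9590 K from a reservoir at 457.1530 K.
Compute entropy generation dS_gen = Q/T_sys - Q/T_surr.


dS_sys = 4147.7110/383.9590 = 10.8025 kJ/K
dS_surr = -4147.7110/457.1530 = -9.0729 kJ/K
dS_gen = 10.8025 - 9.0729 = 1.7296 kJ/K (irreversible)

dS_gen = 1.7296 kJ/K, irreversible


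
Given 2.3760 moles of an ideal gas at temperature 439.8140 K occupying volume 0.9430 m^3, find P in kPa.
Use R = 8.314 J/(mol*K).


P = nRT/V = 2.3760 * 8.314 * 439.8140 / 0.9430
= 8688.1139 / 0.9430 = 9213.2703 Pa = 9.2133 kPa

9.2133 kPa


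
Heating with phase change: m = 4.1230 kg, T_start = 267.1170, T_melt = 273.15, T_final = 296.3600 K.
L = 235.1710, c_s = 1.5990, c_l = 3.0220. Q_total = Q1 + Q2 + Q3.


Q1 (sensible, solid) = 4.1230 * 1.5990 * 6.0330 = 39.7736 kJ
Q2 (latent) = 4.1230 * 235.1710 = 969.6100 kJ
Q3 (sensible, liquid) = 4.1230 * 3.0220 * 23.2100 = 289.1898 kJ
Q_total = 1298.5734 kJ

1298.5734 kJ


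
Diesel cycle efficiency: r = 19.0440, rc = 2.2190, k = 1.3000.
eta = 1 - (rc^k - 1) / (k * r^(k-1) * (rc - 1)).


r^(k-1) = 2.4206
rc^k = 2.8184
eta = 0.5260 = 52.5957%

52.5957%


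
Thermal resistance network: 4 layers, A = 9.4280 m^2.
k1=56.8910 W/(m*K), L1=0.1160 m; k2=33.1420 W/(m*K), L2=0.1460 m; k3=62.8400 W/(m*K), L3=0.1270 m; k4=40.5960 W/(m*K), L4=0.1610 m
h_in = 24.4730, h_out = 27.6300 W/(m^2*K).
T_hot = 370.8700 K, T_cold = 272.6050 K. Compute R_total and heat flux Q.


R_conv_in = 1/(24.4730*9.4280) = 0.0043
R_1 = 0.1160/(56.8910*9.4280) = 0.0002
R_2 = 0.1460/(33.1420*9.4280) = 0.0005
R_3 = 0.1270/(62.8400*9.4280) = 0.0002
R_4 = 0.1610/(40.5960*9.4280) = 0.0004
R_conv_out = 1/(27.6300*9.4280) = 0.0038
R_total = 0.0095 K/W
Q = 98.2650 / 0.0095 = 10353.0368 W

R_total = 0.0095 K/W, Q = 10353.0368 W


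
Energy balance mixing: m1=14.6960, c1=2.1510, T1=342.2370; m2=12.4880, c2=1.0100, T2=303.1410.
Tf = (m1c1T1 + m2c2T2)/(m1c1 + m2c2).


num = 14641.9677
den = 44.2240
Tf = 331.0866 K

331.0866 K


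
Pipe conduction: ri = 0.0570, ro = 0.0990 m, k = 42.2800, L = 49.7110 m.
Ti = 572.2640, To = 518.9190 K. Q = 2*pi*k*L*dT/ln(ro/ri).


dT = 53.3450 K
ln(ro/ri) = 0.5521
Q = 2*pi*42.2800*49.7110*53.3450 / 0.5521 = 1276051.0039 W

1276051.0039 W


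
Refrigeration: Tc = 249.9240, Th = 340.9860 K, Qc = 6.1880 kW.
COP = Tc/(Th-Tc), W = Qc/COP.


COP = 249.9240 / 91.0620 = 2.7445
W = 6.1880 / 2.7445 = 2.2547 kW

COP = 2.7445, W = 2.2547 kW


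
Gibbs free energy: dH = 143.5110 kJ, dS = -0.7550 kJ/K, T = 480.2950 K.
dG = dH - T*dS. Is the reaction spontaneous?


T*dS = 480.2950 * -0.7550 = -362.6227 kJ
dG = 143.5110 + 362.6227 = 506.1337 kJ (non-spontaneous)

dG = 506.1337 kJ, non-spontaneous


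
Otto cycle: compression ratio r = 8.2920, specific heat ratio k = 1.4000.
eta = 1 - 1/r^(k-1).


r^(k-1) = 2.3306
eta = 1 - 1/2.3306 = 0.5709 = 57.0922%

57.0922%


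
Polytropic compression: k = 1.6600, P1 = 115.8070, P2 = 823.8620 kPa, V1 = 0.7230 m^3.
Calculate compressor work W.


(k-1)/k = 0.3976
(P2/P1)^exp = 2.1817
W = 2.5152 * 115.8070 * 0.7230 * (2.1817 - 1) = 248.8534 kJ

248.8534 kJ


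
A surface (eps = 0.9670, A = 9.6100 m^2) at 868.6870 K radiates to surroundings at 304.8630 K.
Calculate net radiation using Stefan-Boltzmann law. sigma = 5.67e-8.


T^4 = 5.6945e+11
Tsurr^4 = 8.6381e+09
Q = 0.9670 * 5.67e-8 * 9.6100 * 5.6081e+11 = 295493.4016 W

295493.4016 W


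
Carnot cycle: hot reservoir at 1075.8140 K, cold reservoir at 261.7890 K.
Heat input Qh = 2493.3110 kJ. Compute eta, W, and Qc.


eta = 1 - 261.7890/1075.8140 = 0.7567
W = 0.7567 * 2493.3110 = 1886.5877 kJ
Qc = 2493.3110 - 1886.5877 = 606.7233 kJ

eta = 75.6660%, W = 1886.5877 kJ, Qc = 606.7233 kJ


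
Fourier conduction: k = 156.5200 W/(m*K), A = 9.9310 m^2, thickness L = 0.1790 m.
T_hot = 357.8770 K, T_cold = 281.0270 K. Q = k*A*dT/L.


dT = 76.8500 K
Q = 156.5200 * 9.9310 * 76.8500 / 0.1790 = 667349.9957 W

667349.9957 W


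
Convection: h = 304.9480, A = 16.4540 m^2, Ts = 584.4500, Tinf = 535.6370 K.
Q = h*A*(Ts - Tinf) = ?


dT = 48.8130 K
Q = 304.9480 * 16.4540 * 48.8130 = 244924.8113 W

244924.8113 W


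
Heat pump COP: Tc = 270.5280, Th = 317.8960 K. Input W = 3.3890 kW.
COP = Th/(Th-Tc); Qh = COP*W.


COP = 317.8960 / 47.3680 = 6.7112
Qh = 6.7112 * 3.3890 = 22.7442 kW

COP = 6.7112, Qh = 22.7442 kW


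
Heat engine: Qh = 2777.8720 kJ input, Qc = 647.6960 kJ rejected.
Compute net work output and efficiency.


W = 2777.8720 - 647.6960 = 2130.1760 kJ
eta = 2130.1760 / 2777.8720 = 0.7668 = 76.6837%

W = 2130.1760 kJ, eta = 76.6837%


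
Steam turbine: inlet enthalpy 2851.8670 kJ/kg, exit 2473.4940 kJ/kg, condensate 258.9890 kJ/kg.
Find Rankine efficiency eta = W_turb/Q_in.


W = 378.3730 kJ/kg
Q_in = 2592.8780 kJ/kg
eta = 0.1459 = 14.5928%

eta = 14.5928%


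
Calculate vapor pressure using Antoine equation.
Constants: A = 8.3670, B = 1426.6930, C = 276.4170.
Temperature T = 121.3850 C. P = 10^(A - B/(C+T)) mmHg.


C+T = 397.8020
B/(C+T) = 3.5864
log10(P) = 8.3670 - 3.5864 = 4.7806
P = 10^4.7806 = 60333.7073 mmHg

60333.7073 mmHg


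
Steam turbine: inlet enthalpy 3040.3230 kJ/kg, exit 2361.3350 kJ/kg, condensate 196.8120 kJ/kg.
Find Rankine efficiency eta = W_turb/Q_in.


W = 678.9880 kJ/kg
Q_in = 2843.5110 kJ/kg
eta = 0.2388 = 23.8785%

eta = 23.8785%


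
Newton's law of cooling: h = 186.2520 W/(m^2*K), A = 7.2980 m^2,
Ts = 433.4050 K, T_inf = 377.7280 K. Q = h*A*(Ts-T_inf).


dT = 55.6770 K
Q = 186.2520 * 7.2980 * 55.6770 = 75679.9141 W

75679.9141 W


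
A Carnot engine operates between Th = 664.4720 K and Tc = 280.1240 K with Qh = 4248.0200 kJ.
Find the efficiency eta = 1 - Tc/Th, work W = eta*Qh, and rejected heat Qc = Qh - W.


eta = 1 - 280.1240/664.4720 = 0.5784
W = 0.5784 * 4248.0200 = 2457.1660 kJ
Qc = 4248.0200 - 2457.1660 = 1790.8540 kJ

eta = 57.8426%, W = 2457.1660 kJ, Qc = 1790.8540 kJ


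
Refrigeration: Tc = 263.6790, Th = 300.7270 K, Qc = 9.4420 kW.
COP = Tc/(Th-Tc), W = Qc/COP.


COP = 263.6790 / 37.0480 = 7.1172
W = 9.4420 / 7.1172 = 1.3266 kW

COP = 7.1172, W = 1.3266 kW


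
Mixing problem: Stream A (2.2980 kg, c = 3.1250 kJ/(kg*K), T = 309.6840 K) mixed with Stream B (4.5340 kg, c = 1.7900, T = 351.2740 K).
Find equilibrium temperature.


num = 5074.8088
den = 15.2971
Tf = 331.7495 K

331.7495 K


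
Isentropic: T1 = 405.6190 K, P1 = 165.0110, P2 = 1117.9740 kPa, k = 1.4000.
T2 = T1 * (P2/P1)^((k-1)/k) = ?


(k-1)/k = 0.2857
(P2/P1)^exp = 1.7274
T2 = 405.6190 * 1.7274 = 700.6864 K

700.6864 K


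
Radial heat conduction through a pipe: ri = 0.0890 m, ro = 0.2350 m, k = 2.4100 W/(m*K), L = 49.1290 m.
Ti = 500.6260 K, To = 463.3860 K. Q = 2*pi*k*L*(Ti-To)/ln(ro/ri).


dT = 37.2400 K
ln(ro/ri) = 0.9709
Q = 2*pi*2.4100*49.1290*37.2400 / 0.9709 = 28533.0386 W

28533.0386 W


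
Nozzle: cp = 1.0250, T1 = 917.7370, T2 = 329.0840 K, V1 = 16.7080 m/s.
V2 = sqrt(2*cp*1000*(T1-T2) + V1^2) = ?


dT = 588.6530 K
2*cp*1000*dT = 1206738.6500
V1^2 = 279.1573
V2 = sqrt(1207017.8073) = 1098.6436 m/s

1098.6436 m/s


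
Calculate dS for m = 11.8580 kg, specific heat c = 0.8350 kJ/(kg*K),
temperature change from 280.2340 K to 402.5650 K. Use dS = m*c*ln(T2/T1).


T2/T1 = 1.4365
ln(T2/T1) = 0.3622
dS = 11.8580 * 0.8350 * 0.3622 = 3.5866 kJ/K

3.5866 kJ/K


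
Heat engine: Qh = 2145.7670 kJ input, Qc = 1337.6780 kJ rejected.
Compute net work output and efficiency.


W = 2145.7670 - 1337.6780 = 808.0890 kJ
eta = 808.0890 / 2145.7670 = 0.3766 = 37.6597%

W = 808.0890 kJ, eta = 37.6597%


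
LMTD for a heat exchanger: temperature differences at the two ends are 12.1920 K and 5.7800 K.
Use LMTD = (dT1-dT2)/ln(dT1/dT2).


dT1/dT2 = 2.1093
ln(dT1/dT2) = 0.7464
LMTD = 6.4120 / 0.7464 = 8.5908 K

8.5908 K


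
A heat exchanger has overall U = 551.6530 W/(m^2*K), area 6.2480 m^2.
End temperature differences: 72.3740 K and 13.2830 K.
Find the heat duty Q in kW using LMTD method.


LMTD = 34.8545 K
Q = 551.6530 * 6.2480 * 34.8545 = 120133.9828 W = 120.1340 kW

120.1340 kW


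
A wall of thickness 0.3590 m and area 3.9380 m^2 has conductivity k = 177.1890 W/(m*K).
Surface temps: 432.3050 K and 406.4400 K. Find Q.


dT = 25.8650 K
Q = 177.1890 * 3.9380 * 25.8650 / 0.3590 = 50272.5024 W

50272.5024 W


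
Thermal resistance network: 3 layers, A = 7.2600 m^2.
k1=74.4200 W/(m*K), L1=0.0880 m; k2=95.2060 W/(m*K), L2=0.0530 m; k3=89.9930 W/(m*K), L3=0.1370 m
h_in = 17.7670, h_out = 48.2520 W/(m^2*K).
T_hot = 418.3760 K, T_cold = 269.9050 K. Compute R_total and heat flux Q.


R_conv_in = 1/(17.7670*7.2600) = 0.0078
R_1 = 0.0880/(74.4200*7.2600) = 0.0002
R_2 = 0.0530/(95.2060*7.2600) = 7.6679e-05
R_3 = 0.1370/(89.9930*7.2600) = 0.0002
R_conv_out = 1/(48.2520*7.2600) = 0.0029
R_total = 0.0111 K/W
Q = 148.4710 / 0.0111 = 13428.3959 W

R_total = 0.0111 K/W, Q = 13428.3959 W


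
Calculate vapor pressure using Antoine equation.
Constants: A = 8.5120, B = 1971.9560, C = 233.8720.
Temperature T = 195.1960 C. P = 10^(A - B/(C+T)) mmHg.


C+T = 429.0680
B/(C+T) = 4.5959
log10(P) = 8.5120 - 4.5959 = 3.9161
P = 10^3.9161 = 8243.1738 mmHg

8243.1738 mmHg


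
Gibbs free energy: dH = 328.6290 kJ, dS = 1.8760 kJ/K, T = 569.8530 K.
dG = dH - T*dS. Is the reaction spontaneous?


T*dS = 569.8530 * 1.8760 = 1069.0442 kJ
dG = 328.6290 - 1069.0442 = -740.4152 kJ (spontaneous)

dG = -740.4152 kJ, spontaneous


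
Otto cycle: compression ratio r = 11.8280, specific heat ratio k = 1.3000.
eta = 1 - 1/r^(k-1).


r^(k-1) = 2.0983
eta = 1 - 1/2.0983 = 0.5234 = 52.3430%

52.3430%


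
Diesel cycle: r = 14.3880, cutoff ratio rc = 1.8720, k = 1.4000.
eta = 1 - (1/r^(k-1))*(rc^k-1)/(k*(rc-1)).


r^(k-1) = 2.9054
rc^k = 2.4056
eta = 0.6037 = 60.3699%

60.3699%


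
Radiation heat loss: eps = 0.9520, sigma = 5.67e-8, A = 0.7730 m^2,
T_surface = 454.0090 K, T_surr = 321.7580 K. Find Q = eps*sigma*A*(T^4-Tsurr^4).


T^4 = 4.2487e+10
Tsurr^4 = 1.0718e+10
Q = 0.9520 * 5.67e-8 * 0.7730 * 3.1769e+10 = 1325.5747 W

1325.5747 W


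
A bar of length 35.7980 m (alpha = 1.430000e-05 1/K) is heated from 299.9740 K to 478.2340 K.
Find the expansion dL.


dT = 178.2600 K
dL = 1.430000e-05 * 35.7980 * 178.2600 = 0.091253 m
L_final = 35.889253 m

dL = 0.091253 m


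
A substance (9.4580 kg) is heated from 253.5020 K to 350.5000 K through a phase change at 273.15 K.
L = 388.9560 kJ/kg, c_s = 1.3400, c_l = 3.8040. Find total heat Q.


Q1 (sensible, solid) = 9.4580 * 1.3400 * 19.6480 = 249.0133 kJ
Q2 (latent) = 9.4580 * 388.9560 = 3678.7458 kJ
Q3 (sensible, liquid) = 9.4580 * 3.8040 * 77.3500 = 2782.9162 kJ
Q_total = 6710.6753 kJ

6710.6753 kJ


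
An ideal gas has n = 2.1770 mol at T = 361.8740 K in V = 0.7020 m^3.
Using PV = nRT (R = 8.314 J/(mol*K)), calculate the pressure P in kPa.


P = nRT/V = 2.1770 * 8.314 * 361.8740 / 0.7020
= 6549.7667 / 0.7020 = 9330.1520 Pa = 9.3302 kPa

9.3302 kPa


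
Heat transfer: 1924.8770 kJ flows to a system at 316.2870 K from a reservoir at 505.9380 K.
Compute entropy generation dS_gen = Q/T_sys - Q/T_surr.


dS_sys = 1924.8770/316.2870 = 6.0859 kJ/K
dS_surr = -1924.8770/505.9380 = -3.8046 kJ/K
dS_gen = 6.0859 - 3.8046 = 2.2813 kJ/K (irreversible)

dS_gen = 2.2813 kJ/K, irreversible


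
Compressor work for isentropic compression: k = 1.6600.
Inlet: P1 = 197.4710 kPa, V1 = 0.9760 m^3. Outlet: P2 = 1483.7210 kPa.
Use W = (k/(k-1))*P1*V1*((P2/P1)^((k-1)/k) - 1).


(k-1)/k = 0.3976
(P2/P1)^exp = 2.2296
W = 2.5152 * 197.4710 * 0.9760 * (2.2296 - 1) = 596.0532 kJ

596.0532 kJ


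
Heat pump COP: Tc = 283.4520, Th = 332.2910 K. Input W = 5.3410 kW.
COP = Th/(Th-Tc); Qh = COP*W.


COP = 332.2910 / 48.8390 = 6.8038
Qh = 6.8038 * 5.3410 = 36.3391 kW

COP = 6.8038, Qh = 36.3391 kW


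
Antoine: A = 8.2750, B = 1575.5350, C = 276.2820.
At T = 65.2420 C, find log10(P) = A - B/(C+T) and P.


C+T = 341.5240
B/(C+T) = 4.6132
log10(P) = 8.2750 - 4.6132 = 3.6618
P = 10^3.6618 = 4589.3559 mmHg

4589.3559 mmHg


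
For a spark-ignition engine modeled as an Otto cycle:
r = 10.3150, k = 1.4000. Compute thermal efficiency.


r^(k-1) = 2.5432
eta = 1 - 1/2.5432 = 0.6068 = 60.6801%

60.6801%


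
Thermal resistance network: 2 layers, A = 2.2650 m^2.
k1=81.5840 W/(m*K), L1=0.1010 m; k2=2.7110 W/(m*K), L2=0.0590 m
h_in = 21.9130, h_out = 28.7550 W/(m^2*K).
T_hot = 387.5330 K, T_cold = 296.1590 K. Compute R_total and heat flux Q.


R_conv_in = 1/(21.9130*2.2650) = 0.0201
R_1 = 0.1010/(81.5840*2.2650) = 0.0005
R_2 = 0.0590/(2.7110*2.2650) = 0.0096
R_conv_out = 1/(28.7550*2.2650) = 0.0154
R_total = 0.0457 K/W
Q = 91.3740 / 0.0457 = 2001.3211 W

R_total = 0.0457 K/W, Q = 2001.3211 W


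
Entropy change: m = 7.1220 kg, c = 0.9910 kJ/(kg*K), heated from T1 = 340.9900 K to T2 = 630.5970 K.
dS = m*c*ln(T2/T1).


T2/T1 = 1.8493
ln(T2/T1) = 0.6148
dS = 7.1220 * 0.9910 * 0.6148 = 4.3393 kJ/K

4.3393 kJ/K


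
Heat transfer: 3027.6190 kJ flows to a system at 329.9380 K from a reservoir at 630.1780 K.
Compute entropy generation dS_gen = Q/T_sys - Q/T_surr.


dS_sys = 3027.6190/329.9380 = 9.1763 kJ/K
dS_surr = -3027.6190/630.1780 = -4.8044 kJ/K
dS_gen = 9.1763 - 4.8044 = 4.3719 kJ/K (irreversible)

dS_gen = 4.3719 kJ/K, irreversible


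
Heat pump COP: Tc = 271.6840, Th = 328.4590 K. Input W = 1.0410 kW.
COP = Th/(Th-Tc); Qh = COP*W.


COP = 328.4590 / 56.7750 = 5.7853
Qh = 5.7853 * 1.0410 = 6.0225 kW

COP = 5.7853, Qh = 6.0225 kW


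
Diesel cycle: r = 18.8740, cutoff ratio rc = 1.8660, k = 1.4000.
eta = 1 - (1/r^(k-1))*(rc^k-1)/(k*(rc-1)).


r^(k-1) = 3.2385
rc^k = 2.3948
eta = 0.6448 = 64.4751%

64.4751%


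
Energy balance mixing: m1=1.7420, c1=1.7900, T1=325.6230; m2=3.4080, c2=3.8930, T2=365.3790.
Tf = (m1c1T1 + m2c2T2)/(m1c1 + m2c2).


num = 5862.9600
den = 16.3855
Tf = 357.8134 K

357.8134 K


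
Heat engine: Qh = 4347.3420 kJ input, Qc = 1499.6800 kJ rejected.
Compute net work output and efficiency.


W = 4347.3420 - 1499.6800 = 2847.6620 kJ
eta = 2847.6620 / 4347.3420 = 0.6550 = 65.5035%

W = 2847.6620 kJ, eta = 65.5035%


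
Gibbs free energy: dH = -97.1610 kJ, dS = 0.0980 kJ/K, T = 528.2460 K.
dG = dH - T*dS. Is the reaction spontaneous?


T*dS = 528.2460 * 0.0980 = 51.7681 kJ
dG = -97.1610 - 51.7681 = -148.9291 kJ (spontaneous)

dG = -148.9291 kJ, spontaneous


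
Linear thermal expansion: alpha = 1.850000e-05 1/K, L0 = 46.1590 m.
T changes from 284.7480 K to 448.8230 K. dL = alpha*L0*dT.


dT = 164.0750 K
dL = 1.850000e-05 * 46.1590 * 164.0750 = 0.140110 m
L_final = 46.299110 m

dL = 0.140110 m


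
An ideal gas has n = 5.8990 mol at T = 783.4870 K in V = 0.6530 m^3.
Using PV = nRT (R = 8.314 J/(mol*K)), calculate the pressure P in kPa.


P = nRT/V = 5.8990 * 8.314 * 783.4870 / 0.6530
= 38425.5605 / 0.6530 = 58844.6562 Pa = 58.8447 kPa

58.8447 kPa


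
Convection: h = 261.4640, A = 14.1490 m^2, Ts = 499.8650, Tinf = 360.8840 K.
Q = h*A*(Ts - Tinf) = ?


dT = 138.9810 K
Q = 261.4640 * 14.1490 * 138.9810 = 514153.8353 W

514153.8353 W


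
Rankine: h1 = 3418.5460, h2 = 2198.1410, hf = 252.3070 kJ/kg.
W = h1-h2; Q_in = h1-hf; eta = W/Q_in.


W = 1220.4050 kJ/kg
Q_in = 3166.2390 kJ/kg
eta = 0.3854 = 38.5443%

eta = 38.5443%


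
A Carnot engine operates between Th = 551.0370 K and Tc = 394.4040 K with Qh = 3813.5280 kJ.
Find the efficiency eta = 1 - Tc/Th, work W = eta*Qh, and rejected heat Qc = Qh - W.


eta = 1 - 394.4040/551.0370 = 0.2843
W = 0.2843 * 3813.5280 = 1084.0004 kJ
Qc = 3813.5280 - 1084.0004 = 2729.5276 kJ

eta = 28.4251%, W = 1084.0004 kJ, Qc = 2729.5276 kJ


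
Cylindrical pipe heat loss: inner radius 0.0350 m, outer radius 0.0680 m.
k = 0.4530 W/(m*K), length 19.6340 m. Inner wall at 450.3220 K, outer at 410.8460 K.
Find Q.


dT = 39.4760 K
ln(ro/ri) = 0.6642
Q = 2*pi*0.4530*19.6340*39.4760 / 0.6642 = 3321.6014 W

3321.6014 W


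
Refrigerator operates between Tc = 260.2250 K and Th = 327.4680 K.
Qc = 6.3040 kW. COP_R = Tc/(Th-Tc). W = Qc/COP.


COP = 260.2250 / 67.2430 = 3.8699
W = 6.3040 / 3.8699 = 1.6290 kW

COP = 3.8699, W = 1.6290 kW


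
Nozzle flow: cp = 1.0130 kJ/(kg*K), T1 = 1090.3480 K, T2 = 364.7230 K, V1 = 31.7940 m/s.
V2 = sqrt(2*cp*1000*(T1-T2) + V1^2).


dT = 725.6250 K
2*cp*1000*dT = 1470116.2500
V1^2 = 1010.8584
V2 = sqrt(1471127.1084) = 1212.9003 m/s

1212.9003 m/s


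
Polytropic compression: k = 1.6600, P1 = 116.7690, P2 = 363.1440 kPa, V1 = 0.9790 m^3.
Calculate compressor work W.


(k-1)/k = 0.3976
(P2/P1)^exp = 1.5700
W = 2.5152 * 116.7690 * 0.9790 * (1.5700 - 1) = 163.9028 kJ

163.9028 kJ


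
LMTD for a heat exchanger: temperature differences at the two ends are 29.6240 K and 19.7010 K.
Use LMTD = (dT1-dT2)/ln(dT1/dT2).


dT1/dT2 = 1.5037
ln(dT1/dT2) = 0.4079
LMTD = 9.9230 / 0.4079 = 24.3261 K

24.3261 K


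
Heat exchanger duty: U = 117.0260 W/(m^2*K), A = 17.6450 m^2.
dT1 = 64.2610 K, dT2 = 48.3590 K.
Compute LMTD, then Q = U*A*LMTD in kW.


LMTD = 55.9338 K
Q = 117.0260 * 17.6450 * 55.9338 = 115498.9524 W = 115.4990 kW

115.4990 kW


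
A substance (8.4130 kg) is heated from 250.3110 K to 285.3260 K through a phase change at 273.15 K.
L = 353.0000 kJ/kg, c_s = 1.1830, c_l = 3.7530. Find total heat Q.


Q1 (sensible, solid) = 8.4130 * 1.1830 * 22.8390 = 227.3070 kJ
Q2 (latent) = 8.4130 * 353.0000 = 2969.7890 kJ
Q3 (sensible, liquid) = 8.4130 * 3.7530 * 12.1760 = 384.4449 kJ
Q_total = 3581.5408 kJ

3581.5408 kJ


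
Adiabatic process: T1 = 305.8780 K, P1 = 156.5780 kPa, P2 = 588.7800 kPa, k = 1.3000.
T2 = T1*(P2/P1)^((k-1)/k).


(k-1)/k = 0.2308
(P2/P1)^exp = 1.3575
T2 = 305.8780 * 1.3575 = 415.2330 K

415.2330 K


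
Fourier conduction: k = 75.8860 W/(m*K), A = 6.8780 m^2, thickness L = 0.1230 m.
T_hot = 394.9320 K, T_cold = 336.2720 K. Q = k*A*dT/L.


dT = 58.6600 K
Q = 75.8860 * 6.8780 * 58.6600 / 0.1230 = 248920.5662 W

248920.5662 W


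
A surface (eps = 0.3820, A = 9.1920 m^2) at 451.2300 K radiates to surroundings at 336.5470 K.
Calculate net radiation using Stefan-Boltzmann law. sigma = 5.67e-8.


T^4 = 4.1456e+10
Tsurr^4 = 1.2829e+10
Q = 0.3820 * 5.67e-8 * 9.1920 * 2.8628e+10 = 5699.5844 W

5699.5844 W


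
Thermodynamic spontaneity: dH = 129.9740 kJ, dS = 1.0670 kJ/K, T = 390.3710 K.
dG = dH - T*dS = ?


T*dS = 390.3710 * 1.0670 = 416.5259 kJ
dG = 129.9740 - 416.5259 = -286.5519 kJ (spontaneous)

dG = -286.5519 kJ, spontaneous


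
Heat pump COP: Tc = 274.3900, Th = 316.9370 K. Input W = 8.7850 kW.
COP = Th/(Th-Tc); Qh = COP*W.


COP = 316.9370 / 42.5470 = 7.4491
Qh = 7.4491 * 8.7850 = 65.4404 kW

COP = 7.4491, Qh = 65.4404 kW


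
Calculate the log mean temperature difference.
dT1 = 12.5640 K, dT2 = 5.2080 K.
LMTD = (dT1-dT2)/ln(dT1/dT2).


dT1/dT2 = 2.4124
ln(dT1/dT2) = 0.8806
LMTD = 7.3560 / 0.8806 = 8.3530 K

8.3530 K


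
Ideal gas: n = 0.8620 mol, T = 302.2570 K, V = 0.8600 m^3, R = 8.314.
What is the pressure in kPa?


P = nRT/V = 0.8620 * 8.314 * 302.2570 / 0.8600
= 2166.1756 / 0.8600 = 2518.8088 Pa = 2.5188 kPa

2.5188 kPa


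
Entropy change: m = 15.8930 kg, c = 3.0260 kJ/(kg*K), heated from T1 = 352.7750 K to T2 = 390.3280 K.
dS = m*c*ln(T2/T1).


T2/T1 = 1.1065
ln(T2/T1) = 0.1012
dS = 15.8930 * 3.0260 * 0.1012 = 4.8649 kJ/K

4.8649 kJ/K


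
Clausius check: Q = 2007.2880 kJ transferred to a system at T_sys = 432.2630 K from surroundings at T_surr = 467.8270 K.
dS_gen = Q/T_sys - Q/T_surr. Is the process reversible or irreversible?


dS_sys = 2007.2880/432.2630 = 4.6437 kJ/K
dS_surr = -2007.2880/467.8270 = -4.2907 kJ/K
dS_gen = 4.6437 - 4.2907 = 0.3530 kJ/K (irreversible)

dS_gen = 0.3530 kJ/K, irreversible


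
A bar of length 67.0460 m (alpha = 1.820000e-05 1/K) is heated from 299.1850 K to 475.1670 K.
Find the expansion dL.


dT = 175.9820 K
dL = 1.820000e-05 * 67.0460 * 175.9820 = 0.214740 m
L_final = 67.260740 m

dL = 0.214740 m


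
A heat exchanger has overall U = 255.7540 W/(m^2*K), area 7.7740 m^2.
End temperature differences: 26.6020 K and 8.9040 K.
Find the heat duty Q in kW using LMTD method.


LMTD = 16.1702 K
Q = 255.7540 * 7.7740 * 16.1702 = 32150.0043 W = 32.1500 kW

32.1500 kW


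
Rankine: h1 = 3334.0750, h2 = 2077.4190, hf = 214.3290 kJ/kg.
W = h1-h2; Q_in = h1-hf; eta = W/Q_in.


W = 1256.6560 kJ/kg
Q_in = 3119.7460 kJ/kg
eta = 0.4028 = 40.2807%

eta = 40.2807%


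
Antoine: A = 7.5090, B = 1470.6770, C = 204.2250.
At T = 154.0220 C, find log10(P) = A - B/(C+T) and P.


C+T = 358.2470
B/(C+T) = 4.1052
log10(P) = 7.5090 - 4.1052 = 3.4038
P = 10^3.4038 = 2533.9384 mmHg

2533.9384 mmHg


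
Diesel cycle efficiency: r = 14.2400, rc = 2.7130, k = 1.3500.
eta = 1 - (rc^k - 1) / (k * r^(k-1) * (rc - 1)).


r^(k-1) = 2.5335
rc^k = 3.8473
eta = 0.5140 = 51.4024%

51.4024%


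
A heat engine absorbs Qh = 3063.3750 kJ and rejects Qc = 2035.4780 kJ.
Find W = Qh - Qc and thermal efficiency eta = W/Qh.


W = 3063.3750 - 2035.4780 = 1027.8970 kJ
eta = 1027.8970 / 3063.3750 = 0.3355 = 33.5544%

W = 1027.8970 kJ, eta = 33.5544%


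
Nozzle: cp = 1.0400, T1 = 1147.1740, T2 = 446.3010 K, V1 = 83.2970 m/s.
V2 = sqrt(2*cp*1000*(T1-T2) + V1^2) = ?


dT = 700.8730 K
2*cp*1000*dT = 1457815.8400
V1^2 = 6938.3902
V2 = sqrt(1464754.2302) = 1210.2703 m/s

1210.2703 m/s


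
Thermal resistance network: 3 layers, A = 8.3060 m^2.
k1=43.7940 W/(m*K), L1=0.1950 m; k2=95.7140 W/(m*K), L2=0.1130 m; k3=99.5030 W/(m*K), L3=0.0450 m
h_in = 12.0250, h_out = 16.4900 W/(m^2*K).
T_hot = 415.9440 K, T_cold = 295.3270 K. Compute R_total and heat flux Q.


R_conv_in = 1/(12.0250*8.3060) = 0.0100
R_1 = 0.1950/(43.7940*8.3060) = 0.0005
R_2 = 0.1130/(95.7140*8.3060) = 0.0001
R_3 = 0.0450/(99.5030*8.3060) = 5.4448e-05
R_conv_out = 1/(16.4900*8.3060) = 0.0073
R_total = 0.0180 K/W
Q = 120.6170 / 0.0180 = 6683.9378 W

R_total = 0.0180 K/W, Q = 6683.9378 W


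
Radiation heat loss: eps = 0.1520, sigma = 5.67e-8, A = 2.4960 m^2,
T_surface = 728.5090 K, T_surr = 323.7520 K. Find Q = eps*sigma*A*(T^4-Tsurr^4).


T^4 = 2.8167e+11
Tsurr^4 = 1.0986e+10
Q = 0.1520 * 5.67e-8 * 2.4960 * 2.7068e+11 = 5822.8078 W

5822.8078 W


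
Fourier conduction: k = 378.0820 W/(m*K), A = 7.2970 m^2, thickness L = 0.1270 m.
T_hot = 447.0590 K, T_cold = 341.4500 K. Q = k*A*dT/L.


dT = 105.6090 K
Q = 378.0820 * 7.2970 * 105.6090 / 0.1270 = 2294180.3588 W

2294180.3588 W


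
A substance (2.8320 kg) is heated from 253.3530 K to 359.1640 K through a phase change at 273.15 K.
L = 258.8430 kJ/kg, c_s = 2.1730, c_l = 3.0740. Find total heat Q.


Q1 (sensible, solid) = 2.8320 * 2.1730 * 19.7970 = 121.8295 kJ
Q2 (latent) = 2.8320 * 258.8430 = 733.0434 kJ
Q3 (sensible, liquid) = 2.8320 * 3.0740 * 86.0140 = 748.8007 kJ
Q_total = 1603.6736 kJ

1603.6736 kJ


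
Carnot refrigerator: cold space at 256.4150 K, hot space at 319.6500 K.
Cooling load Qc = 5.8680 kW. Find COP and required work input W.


COP = 256.4150 / 63.2350 = 4.0550
W = 5.8680 / 4.0550 = 1.4471 kW

COP = 4.0550, W = 1.4471 kW


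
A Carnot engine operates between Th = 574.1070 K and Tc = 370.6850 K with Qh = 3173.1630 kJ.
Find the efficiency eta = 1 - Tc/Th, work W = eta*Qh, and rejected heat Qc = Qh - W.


eta = 1 - 370.6850/574.1070 = 0.3543
W = 0.3543 * 3173.1630 = 1124.3395 kJ
Qc = 3173.1630 - 1124.3395 = 2048.8235 kJ

eta = 35.4328%, W = 1124.3395 kJ, Qc = 2048.8235 kJ


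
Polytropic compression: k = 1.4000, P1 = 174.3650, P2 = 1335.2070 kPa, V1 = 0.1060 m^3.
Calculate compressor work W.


(k-1)/k = 0.2857
(P2/P1)^exp = 1.7889
W = 3.5000 * 174.3650 * 0.1060 * (1.7889 - 1) = 51.0364 kJ

51.0364 kJ


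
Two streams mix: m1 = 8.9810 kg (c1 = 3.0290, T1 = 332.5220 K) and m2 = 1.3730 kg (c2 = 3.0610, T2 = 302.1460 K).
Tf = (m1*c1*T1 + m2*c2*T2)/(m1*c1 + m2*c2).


num = 10315.5903
den = 31.4062
Tf = 328.4571 K

328.4571 K


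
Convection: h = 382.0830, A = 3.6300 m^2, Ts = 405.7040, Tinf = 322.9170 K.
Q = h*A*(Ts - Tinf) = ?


dT = 82.7870 K
Q = 382.0830 * 3.6300 * 82.7870 = 114822.3643 W

114822.3643 W


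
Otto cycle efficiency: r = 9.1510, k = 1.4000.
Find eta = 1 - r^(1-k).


r^(k-1) = 2.4243
eta = 1 - 1/2.4243 = 0.5875 = 58.7511%

58.7511%


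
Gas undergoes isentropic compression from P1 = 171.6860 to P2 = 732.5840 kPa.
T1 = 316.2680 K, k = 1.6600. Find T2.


(k-1)/k = 0.3976
(P2/P1)^exp = 1.7805
T2 = 316.2680 * 1.7805 = 563.1005 K

563.1005 K


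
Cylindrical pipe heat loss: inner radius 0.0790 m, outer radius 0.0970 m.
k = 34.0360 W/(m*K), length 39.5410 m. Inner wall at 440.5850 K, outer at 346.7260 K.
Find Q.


dT = 93.8590 K
ln(ro/ri) = 0.2053
Q = 2*pi*34.0360*39.5410*93.8590 / 0.2053 = 3866615.7532 W

3866615.7532 W


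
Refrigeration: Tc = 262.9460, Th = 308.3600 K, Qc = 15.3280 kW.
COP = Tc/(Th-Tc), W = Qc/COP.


COP = 262.9460 / 45.4140 = 5.7900
W = 15.3280 / 5.7900 = 2.6473 kW

COP = 5.7900, W = 2.6473 kW


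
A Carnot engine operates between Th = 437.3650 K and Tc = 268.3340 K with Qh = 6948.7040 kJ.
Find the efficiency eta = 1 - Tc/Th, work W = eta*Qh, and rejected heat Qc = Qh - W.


eta = 1 - 268.3340/437.3650 = 0.3865
W = 0.3865 * 6948.7040 = 2685.5061 kJ
Qc = 6948.7040 - 2685.5061 = 4263.1979 kJ

eta = 38.6476%, W = 2685.5061 kJ, Qc = 4263.1979 kJ


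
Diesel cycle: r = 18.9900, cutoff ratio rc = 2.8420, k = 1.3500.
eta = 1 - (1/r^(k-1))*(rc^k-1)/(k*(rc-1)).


r^(k-1) = 2.8021
rc^k = 4.0963
eta = 0.5556 = 55.5638%

55.5638%


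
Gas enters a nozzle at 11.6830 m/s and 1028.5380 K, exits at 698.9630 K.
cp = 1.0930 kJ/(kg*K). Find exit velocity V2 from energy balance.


dT = 329.5750 K
2*cp*1000*dT = 720450.9500
V1^2 = 136.4925
V2 = sqrt(720587.4425) = 848.8742 m/s

848.8742 m/s


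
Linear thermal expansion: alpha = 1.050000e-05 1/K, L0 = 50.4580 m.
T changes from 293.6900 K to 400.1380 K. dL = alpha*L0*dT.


dT = 106.4480 K
dL = 1.050000e-05 * 50.4580 * 106.4480 = 0.056397 m
L_final = 50.514397 m

dL = 0.056397 m


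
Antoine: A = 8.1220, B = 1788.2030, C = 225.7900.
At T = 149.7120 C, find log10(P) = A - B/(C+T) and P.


C+T = 375.5020
B/(C+T) = 4.7622
log10(P) = 8.1220 - 4.7622 = 3.3598
P = 10^3.3598 = 2289.9902 mmHg

2289.9902 mmHg


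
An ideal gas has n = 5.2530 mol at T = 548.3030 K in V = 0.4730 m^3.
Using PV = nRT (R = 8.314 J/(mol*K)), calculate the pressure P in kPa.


P = nRT/V = 5.2530 * 8.314 * 548.3030 / 0.4730
= 23946.2793 / 0.4730 = 50626.3832 Pa = 50.6264 kPa

50.6264 kPa


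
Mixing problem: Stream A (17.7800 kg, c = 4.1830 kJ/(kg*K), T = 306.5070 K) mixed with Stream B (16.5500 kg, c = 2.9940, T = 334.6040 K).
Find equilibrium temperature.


num = 39375.9343
den = 123.9244
Tf = 317.7415 K

317.7415 K


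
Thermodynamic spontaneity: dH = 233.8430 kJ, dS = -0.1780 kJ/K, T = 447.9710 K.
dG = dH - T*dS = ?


T*dS = 447.9710 * -0.1780 = -79.7388 kJ
dG = 233.8430 + 79.7388 = 313.5818 kJ (non-spontaneous)

dG = 313.5818 kJ, non-spontaneous


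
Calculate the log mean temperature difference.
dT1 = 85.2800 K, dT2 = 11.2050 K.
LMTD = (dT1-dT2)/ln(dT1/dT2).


dT1/dT2 = 7.6109
ln(dT1/dT2) = 2.0296
LMTD = 74.0750 / 2.0296 = 36.4977 K

36.4977 K


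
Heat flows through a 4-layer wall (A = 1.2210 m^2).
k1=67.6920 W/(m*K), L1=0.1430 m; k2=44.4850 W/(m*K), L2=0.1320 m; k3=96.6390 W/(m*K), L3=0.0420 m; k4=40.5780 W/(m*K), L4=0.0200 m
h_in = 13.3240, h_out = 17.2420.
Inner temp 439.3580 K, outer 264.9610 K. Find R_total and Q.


R_conv_in = 1/(13.3240*1.2210) = 0.0615
R_1 = 0.1430/(67.6920*1.2210) = 0.0017
R_2 = 0.1320/(44.4850*1.2210) = 0.0024
R_3 = 0.0420/(96.6390*1.2210) = 0.0004
R_4 = 0.0200/(40.5780*1.2210) = 0.0004
R_conv_out = 1/(17.2420*1.2210) = 0.0475
R_total = 0.1139 K/W
Q = 174.3970 / 0.1139 = 1531.2973 W

R_total = 0.1139 K/W, Q = 1531.2973 W


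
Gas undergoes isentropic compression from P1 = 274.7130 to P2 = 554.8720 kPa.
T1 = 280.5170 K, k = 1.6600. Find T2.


(k-1)/k = 0.3976
(P2/P1)^exp = 1.3225
T2 = 280.5170 * 1.3225 = 370.9787 K

370.9787 K


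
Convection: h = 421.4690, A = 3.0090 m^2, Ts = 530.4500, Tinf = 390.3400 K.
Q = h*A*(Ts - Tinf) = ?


dT = 140.1100 K
Q = 421.4690 * 3.0090 * 140.1100 = 177687.5330 W

177687.5330 W


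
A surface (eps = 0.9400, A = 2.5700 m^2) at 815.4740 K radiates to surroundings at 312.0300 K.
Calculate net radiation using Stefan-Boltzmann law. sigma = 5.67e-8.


T^4 = 4.4222e+11
Tsurr^4 = 9.4795e+09
Q = 0.9400 * 5.67e-8 * 2.5700 * 4.3274e+11 = 59275.2945 W

59275.2945 W


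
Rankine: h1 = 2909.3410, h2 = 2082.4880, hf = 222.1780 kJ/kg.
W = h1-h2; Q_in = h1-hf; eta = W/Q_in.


W = 826.8530 kJ/kg
Q_in = 2687.1630 kJ/kg
eta = 0.3077 = 30.7705%

eta = 30.7705%


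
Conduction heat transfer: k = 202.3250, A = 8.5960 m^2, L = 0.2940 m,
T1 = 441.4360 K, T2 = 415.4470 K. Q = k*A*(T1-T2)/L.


dT = 25.9890 K
Q = 202.3250 * 8.5960 * 25.9890 / 0.2940 = 153740.4665 W

153740.4665 W


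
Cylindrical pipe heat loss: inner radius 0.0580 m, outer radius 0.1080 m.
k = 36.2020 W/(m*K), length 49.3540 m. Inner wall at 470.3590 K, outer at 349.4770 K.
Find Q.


dT = 120.8820 K
ln(ro/ri) = 0.6217
Q = 2*pi*36.2020*49.3540*120.8820 / 0.6217 = 2182849.4823 W

2182849.4823 W


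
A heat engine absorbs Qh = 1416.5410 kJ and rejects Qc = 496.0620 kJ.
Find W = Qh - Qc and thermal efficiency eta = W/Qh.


W = 1416.5410 - 496.0620 = 920.4790 kJ
eta = 920.4790 / 1416.5410 = 0.6498 = 64.9808%

W = 920.4790 kJ, eta = 64.9808%


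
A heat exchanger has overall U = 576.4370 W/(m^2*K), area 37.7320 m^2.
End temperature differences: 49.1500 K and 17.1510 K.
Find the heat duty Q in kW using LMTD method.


LMTD = 30.3936 K
Q = 576.4370 * 37.7320 * 30.3936 = 661064.4521 W = 661.0645 kW

661.0645 kW


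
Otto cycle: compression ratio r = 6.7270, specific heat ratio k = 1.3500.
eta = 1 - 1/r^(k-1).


r^(k-1) = 1.9487
eta = 1 - 1/1.9487 = 0.4868 = 48.6829%

48.6829%


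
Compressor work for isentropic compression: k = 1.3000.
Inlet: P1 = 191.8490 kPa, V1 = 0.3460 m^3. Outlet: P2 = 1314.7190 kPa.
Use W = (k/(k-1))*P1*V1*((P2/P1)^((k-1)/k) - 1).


(k-1)/k = 0.2308
(P2/P1)^exp = 1.5592
W = 4.3333 * 191.8490 * 0.3460 * (1.5592 - 1) = 160.8432 kJ

160.8432 kJ


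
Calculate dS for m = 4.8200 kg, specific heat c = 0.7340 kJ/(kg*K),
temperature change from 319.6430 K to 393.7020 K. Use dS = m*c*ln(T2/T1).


T2/T1 = 1.2317
ln(T2/T1) = 0.2084
dS = 4.8200 * 0.7340 * 0.2084 = 0.7373 kJ/K

0.7373 kJ/K


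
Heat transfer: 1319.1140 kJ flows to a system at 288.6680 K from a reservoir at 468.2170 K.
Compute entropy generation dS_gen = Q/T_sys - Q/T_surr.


dS_sys = 1319.1140/288.6680 = 4.5697 kJ/K
dS_surr = -1319.1140/468.2170 = -2.8173 kJ/K
dS_gen = 4.5697 - 2.8173 = 1.7523 kJ/K (irreversible)

dS_gen = 1.7523 kJ/K, irreversible


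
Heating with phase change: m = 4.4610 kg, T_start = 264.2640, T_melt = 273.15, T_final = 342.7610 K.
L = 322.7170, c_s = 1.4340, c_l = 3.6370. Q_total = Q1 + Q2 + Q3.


Q1 (sensible, solid) = 4.4610 * 1.4340 * 8.8860 = 56.8444 kJ
Q2 (latent) = 4.4610 * 322.7170 = 1439.6405 kJ
Q3 (sensible, liquid) = 4.4610 * 3.6370 * 69.6110 = 1129.4146 kJ
Q_total = 2625.8995 kJ

2625.8995 kJ


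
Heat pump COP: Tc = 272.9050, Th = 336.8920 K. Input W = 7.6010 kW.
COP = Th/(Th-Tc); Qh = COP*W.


COP = 336.8920 / 63.9870 = 5.2650
Qh = 5.2650 * 7.6010 = 40.0193 kW

COP = 5.2650, Qh = 40.0193 kW


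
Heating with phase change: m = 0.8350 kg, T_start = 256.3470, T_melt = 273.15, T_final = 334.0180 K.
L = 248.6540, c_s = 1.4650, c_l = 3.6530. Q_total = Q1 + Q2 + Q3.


Q1 (sensible, solid) = 0.8350 * 1.4650 * 16.8030 = 20.5547 kJ
Q2 (latent) = 0.8350 * 248.6540 = 207.6261 kJ
Q3 (sensible, liquid) = 0.8350 * 3.6530 * 60.8680 = 185.6629 kJ
Q_total = 413.8437 kJ

413.8437 kJ


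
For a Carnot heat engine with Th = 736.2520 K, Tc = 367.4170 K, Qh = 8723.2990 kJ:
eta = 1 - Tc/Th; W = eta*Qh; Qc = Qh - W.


eta = 1 - 367.4170/736.2520 = 0.5010
W = 0.5010 * 8723.2990 = 4370.0499 kJ
Qc = 8723.2990 - 4370.0499 = 4353.2491 kJ

eta = 50.0963%, W = 4370.0499 kJ, Qc = 4353.2491 kJ


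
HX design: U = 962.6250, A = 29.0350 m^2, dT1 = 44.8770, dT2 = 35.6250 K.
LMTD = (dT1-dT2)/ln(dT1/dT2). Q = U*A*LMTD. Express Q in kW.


LMTD = 40.0732 K
Q = 962.6250 * 29.0350 * 40.0732 = 1120037.2370 W = 1120.0372 kW

1120.0372 kW


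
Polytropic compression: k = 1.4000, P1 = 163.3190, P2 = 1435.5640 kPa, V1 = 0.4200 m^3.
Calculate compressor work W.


(k-1)/k = 0.2857
(P2/P1)^exp = 1.8608
W = 3.5000 * 163.3190 * 0.4200 * (1.8608 - 1) = 206.6708 kJ

206.6708 kJ


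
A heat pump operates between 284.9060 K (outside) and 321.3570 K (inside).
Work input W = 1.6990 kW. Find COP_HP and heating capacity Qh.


COP = 321.3570 / 36.4510 = 8.8161
Qh = 8.8161 * 1.6990 = 14.9786 kW

COP = 8.8161, Qh = 14.9786 kW


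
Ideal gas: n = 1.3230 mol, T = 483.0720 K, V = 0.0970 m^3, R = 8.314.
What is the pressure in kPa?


P = nRT/V = 1.3230 * 8.314 * 483.0720 / 0.0970
= 5313.5128 / 0.0970 = 54778.4823 Pa = 54.7785 kPa

54.7785 kPa


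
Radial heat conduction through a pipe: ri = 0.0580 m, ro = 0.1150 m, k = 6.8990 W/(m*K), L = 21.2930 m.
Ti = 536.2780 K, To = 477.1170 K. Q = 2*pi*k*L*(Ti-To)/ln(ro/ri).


dT = 59.1610 K
ln(ro/ri) = 0.6845
Q = 2*pi*6.8990*21.2930*59.1610 / 0.6845 = 79775.9208 W

79775.9208 W


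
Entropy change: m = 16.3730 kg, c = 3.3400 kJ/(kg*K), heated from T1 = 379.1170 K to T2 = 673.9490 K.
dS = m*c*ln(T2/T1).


T2/T1 = 1.7777
ln(T2/T1) = 0.5753
dS = 16.3730 * 3.3400 * 0.5753 = 31.4613 kJ/K

31.4613 kJ/K


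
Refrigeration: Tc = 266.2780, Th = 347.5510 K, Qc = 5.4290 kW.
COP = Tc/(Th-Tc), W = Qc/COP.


COP = 266.2780 / 81.2730 = 3.2763
W = 5.4290 / 3.2763 = 1.6570 kW

COP = 3.2763, W = 1.6570 kW


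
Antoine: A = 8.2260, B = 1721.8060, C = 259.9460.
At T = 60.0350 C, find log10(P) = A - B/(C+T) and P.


C+T = 319.9810
B/(C+T) = 5.3810
log10(P) = 8.2260 - 5.3810 = 2.8450
P = 10^2.8450 = 699.9012 mmHg

699.9012 mmHg


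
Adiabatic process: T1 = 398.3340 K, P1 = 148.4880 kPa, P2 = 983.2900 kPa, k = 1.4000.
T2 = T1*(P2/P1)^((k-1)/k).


(k-1)/k = 0.2857
(P2/P1)^exp = 1.7162
T2 = 398.3340 * 1.7162 = 683.6220 K

683.6220 K


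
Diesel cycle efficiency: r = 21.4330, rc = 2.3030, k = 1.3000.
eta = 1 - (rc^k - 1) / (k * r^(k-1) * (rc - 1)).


r^(k-1) = 2.5080
rc^k = 2.9579
eta = 0.5391 = 53.9133%

53.9133%


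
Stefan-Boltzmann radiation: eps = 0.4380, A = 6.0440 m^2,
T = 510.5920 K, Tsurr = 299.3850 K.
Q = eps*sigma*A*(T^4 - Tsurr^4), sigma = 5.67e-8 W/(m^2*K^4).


T^4 = 6.7967e+10
Tsurr^4 = 8.0338e+09
Q = 0.4380 * 5.67e-8 * 6.0440 * 5.9933e+10 = 8995.9463 W

8995.9463 W


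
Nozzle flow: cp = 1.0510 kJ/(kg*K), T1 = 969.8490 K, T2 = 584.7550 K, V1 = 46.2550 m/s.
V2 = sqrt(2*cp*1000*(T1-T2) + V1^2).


dT = 385.0940 K
2*cp*1000*dT = 809467.5880
V1^2 = 2139.5250
V2 = sqrt(811607.1130) = 900.8924 m/s

900.8924 m/s


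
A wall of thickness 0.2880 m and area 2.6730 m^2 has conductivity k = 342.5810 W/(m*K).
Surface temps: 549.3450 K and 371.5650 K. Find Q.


dT = 177.7800 K
Q = 342.5810 * 2.6730 * 177.7800 / 0.2880 = 565265.7157 W

565265.7157 W


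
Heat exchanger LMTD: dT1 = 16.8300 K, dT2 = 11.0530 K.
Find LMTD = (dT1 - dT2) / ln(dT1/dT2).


dT1/dT2 = 1.5227
ln(dT1/dT2) = 0.4205
LMTD = 5.7770 / 0.4205 = 13.7397 K

13.7397 K


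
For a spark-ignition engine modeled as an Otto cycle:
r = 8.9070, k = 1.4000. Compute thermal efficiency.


r^(k-1) = 2.3982
eta = 1 - 1/2.3982 = 0.5830 = 58.3027%

58.3027%


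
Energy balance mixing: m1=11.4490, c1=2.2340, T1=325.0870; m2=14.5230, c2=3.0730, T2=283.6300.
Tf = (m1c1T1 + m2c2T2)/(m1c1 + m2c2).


num = 20972.9457
den = 70.2062
Tf = 298.7333 K

298.7333 K


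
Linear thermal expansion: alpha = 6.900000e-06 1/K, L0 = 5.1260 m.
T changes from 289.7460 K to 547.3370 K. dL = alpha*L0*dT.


dT = 257.5910 K
dL = 6.900000e-06 * 5.1260 * 257.5910 = 0.009111 m
L_final = 5.135111 m

dL = 0.009111 m


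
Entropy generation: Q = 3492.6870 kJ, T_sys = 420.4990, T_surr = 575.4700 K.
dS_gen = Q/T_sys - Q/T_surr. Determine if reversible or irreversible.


dS_sys = 3492.6870/420.4990 = 8.3061 kJ/K
dS_surr = -3492.6870/575.4700 = -6.0693 kJ/K
dS_gen = 8.3061 - 6.0693 = 2.2368 kJ/K (irreversible)

dS_gen = 2.2368 kJ/K, irreversible


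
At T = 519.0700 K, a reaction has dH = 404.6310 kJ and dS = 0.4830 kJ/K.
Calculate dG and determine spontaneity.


T*dS = 519.0700 * 0.4830 = 250.7108 kJ
dG = 404.6310 - 250.7108 = 153.9202 kJ (non-spontaneous)

dG = 153.9202 kJ, non-spontaneous


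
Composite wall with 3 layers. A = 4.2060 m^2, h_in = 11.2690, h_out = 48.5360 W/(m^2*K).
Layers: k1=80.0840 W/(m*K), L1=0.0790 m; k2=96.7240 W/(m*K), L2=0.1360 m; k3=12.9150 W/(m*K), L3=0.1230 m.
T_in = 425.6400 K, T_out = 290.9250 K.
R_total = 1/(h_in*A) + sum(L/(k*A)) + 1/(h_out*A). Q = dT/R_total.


R_conv_in = 1/(11.2690*4.2060) = 0.0211
R_1 = 0.0790/(80.0840*4.2060) = 0.0002
R_2 = 0.1360/(96.7240*4.2060) = 0.0003
R_3 = 0.1230/(12.9150*4.2060) = 0.0023
R_conv_out = 1/(48.5360*4.2060) = 0.0049
R_total = 0.0288 K/W
Q = 134.7150 / 0.0288 = 4672.7507 W

R_total = 0.0288 K/W, Q = 4672.7507 W
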